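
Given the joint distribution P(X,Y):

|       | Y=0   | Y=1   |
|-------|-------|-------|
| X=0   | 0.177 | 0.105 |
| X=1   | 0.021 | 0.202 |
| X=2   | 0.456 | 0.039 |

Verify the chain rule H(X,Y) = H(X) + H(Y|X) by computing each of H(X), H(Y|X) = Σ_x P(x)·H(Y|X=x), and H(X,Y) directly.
H(X) = 1.4999 bits, H(Y|X) = 0.5660 bits, H(X,Y) = 2.0659 bits

Marginal of X (row sums):
  P(X=0) = 0.177 + 0.105 = 0.282
  P(X=1) = 0.021 + 0.202 = 0.223
  P(X=2) = 0.456 + 0.039 = 0.495
H(X) = -[0.282·log₂(0.282) + 0.223·log₂(0.223) + 0.495·log₂(0.495)]
  = 0.514998 + 0.482769 + 0.502177 = 1.4999 bits

H(Y|X) = Σ_x P(x)·H(Y|X=x):
  X=0: P(X=0) = 0.282, P(Y|X=0) = (59/94, 35/94) → H(Y|X=0) = 0.952452
  X=1: P(X=1) = 0.223, P(Y|X=1) = (21/223, 202/223) → H(Y|X=1) = 0.450239
  X=2: P(X=2) = 0.495, P(Y|X=2) = (152/165, 13/165) → H(Y|X=2) = 0.397894
H(Y|X) = 0.282·0.952452 + 0.223·0.450239 + 0.495·0.397894 = 0.5660 bits

H(X,Y) = -Σ_{x,y} P(x,y) log₂ P(x,y). Per-cell terms -P(x,y)·log₂P(x,y):
  X=0: 0.442178, 0.341412
  X=1: 0.117043, 0.466130
  X=2: 0.516600, 0.182535
Sum of the 6 terms: H(X,Y) = 2.0659 bits

Chain rule check:
  H(X) + H(Y|X) = 1.4999 + 0.5660 = 2.0659 bits
  H(X,Y) = 2.0659 bits
✓ Chain rule verified.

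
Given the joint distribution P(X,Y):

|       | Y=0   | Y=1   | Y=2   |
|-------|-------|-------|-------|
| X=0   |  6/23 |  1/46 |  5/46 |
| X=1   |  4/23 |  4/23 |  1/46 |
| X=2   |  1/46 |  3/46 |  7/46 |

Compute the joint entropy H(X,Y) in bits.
2.7619 bits

H(X,Y) = -Σ_{x,y} P(x,y) log₂ P(x,y). Per-cell terms -P(x,y)·log₂P(x,y):
  X=0: 0.50572, 0.12008, 0.34800
  X=1: 0.43888, 0.43888, 0.12008
  X=2: 0.12008, 0.25687, 0.41334
Sum of the 9 terms: H(X,Y) = 2.7619 bits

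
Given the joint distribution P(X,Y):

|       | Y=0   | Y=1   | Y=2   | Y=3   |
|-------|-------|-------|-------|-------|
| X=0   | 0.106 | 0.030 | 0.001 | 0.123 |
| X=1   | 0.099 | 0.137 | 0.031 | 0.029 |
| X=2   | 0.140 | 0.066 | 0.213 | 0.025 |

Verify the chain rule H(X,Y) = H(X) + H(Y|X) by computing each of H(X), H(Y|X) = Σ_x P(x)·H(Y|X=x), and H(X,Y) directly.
H(X) = 1.5452 bits, H(Y|X) = 1.6224 bits, H(X,Y) = 3.1677 bits

Marginal of X (row sums):
  P(X=0) = 0.106 + 0.030 + 0.001 + 0.123 = 0.260
  P(X=1) = 0.099 + 0.137 + 0.031 + 0.029 = 0.296
  P(X=2) = 0.140 + 0.066 + 0.213 + 0.025 = 0.444
H(X) = -[0.260·log₂(0.260) + 0.296·log₂(0.296) + 0.444·log₂(0.444)]
  = 0.5052883 + 0.5198740 + 0.5200876 = 1.5452 bits

H(Y|X) = Σ_x P(x)·H(Y|X=x):
  X=0: P(X=0) = 0.260, P(Y|X=0) = (53/130, 3/26, 1/260, 123/260) → H(Y|X=0) = 1.4289233
  X=1: P(X=1) = 0.296, P(Y|X=1) = (99/296, 137/296, 31/296, 29/296) → H(Y|X=1) = 1.7121620
  X=2: P(X=2) = 0.444, P(Y|X=2) = (35/111, 11/74, 71/148, 25/444) → H(Y|X=2) = 1.6759042
H(Y|X) = 0.260·1.4289233 + 0.296·1.7121620 + 0.444·1.6759042 = 1.6224 bits

H(X,Y) = -Σ_{x,y} P(x,y) log₂ P(x,y). Per-cell terms -P(x,y)·log₂P(x,y):
  X=0: 0.3432136, 0.1517668, 0.0099658, 0.3718622
  X=1: 0.3303063, 0.3928821, 0.1553592, 0.1481263
  X=2: 0.3971102, 0.2588118, 0.4752189, 0.1330482
Sum of the 12 terms: H(X,Y) = 3.1677 bits

Chain rule check:
  H(X) + H(Y|X) = 1.5452 + 1.6224 = 3.1676 bits
  H(X,Y) = 3.1677 bits
✓ Chain rule verified (Δ = 0.0001 is 4-dp rounding noise: each of the three values was rounded independently).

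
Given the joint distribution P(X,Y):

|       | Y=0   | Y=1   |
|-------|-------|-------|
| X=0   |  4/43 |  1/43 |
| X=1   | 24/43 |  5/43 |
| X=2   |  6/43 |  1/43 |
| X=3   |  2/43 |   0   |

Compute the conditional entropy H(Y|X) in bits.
0.6275 bits

H(Y|X) = H(X,Y) - H(X)

H(X,Y) = -Σ_{x,y} P(x,y) log₂ P(x,y). Per-cell terms -P(x,y)·log₂P(x,y):
  X=0: 0.318722, 0.126192
  X=1: 0.469564, 0.360969
  X=2: 0.396461, 0.126192
  X=3: 0.205873, 0.000000
  (cells with P = 0 contribute 0)
Sum of the 8 terms: H(X,Y) = 2.00397 bits

Marginal of X (row sums):
  P(X=0) = 4/43 + 1/43 = 5/43
  P(X=1) = 24/43 + 5/43 = 29/43
  P(X=2) = 6/43 + 1/43 = 7/43
  P(X=3) = 2/43 + 0 = 2/43
H(X) = -[(5/43)·log₂(5/43) + (29/43)·log₂(29/43) + (7/43)·log₂(7/43) + (2/43)·log₂(2/43)]
  = 0.360969 + 0.383261 + 0.426334 + 0.205873 = 1.37644 bits

H(Y|X) = H(X,Y) - H(X) = 2.00397 - 1.37644 = 0.6275 bits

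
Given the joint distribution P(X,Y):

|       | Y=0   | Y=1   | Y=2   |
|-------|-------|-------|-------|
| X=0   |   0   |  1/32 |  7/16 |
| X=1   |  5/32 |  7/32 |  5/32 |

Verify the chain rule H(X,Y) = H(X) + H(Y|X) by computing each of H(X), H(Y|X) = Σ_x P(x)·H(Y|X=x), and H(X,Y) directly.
H(X) = 0.9972 bits, H(Y|X) = 0.9974 bits, H(X,Y) = 1.9946 bits

Marginal of X (row sums):
  P(X=0) = 0 + 1/32 + 7/16 = 15/32
  P(X=1) = 5/32 + 7/32 + 5/32 = 17/32
H(X) = -[(15/32)·log₂(15/32) + (17/32)·log₂(17/32)]
  = 0.51240 + 0.48479 = 0.9972 bits

H(Y|X) = Σ_x P(x)·H(Y|X=x):
  X=0: P(X=0) = 15/32, P(Y|X=0) = (0, 1/15, 14/15) → H(Y|X=0) = 0.35336
  X=1: P(X=1) = 17/32, P(Y|X=1) = (5/17, 7/17, 5/17) → H(Y|X=1) = 1.56565
H(Y|X) = (15/32)·0.35336 + (17/32)·1.56565 = 0.9974 bits

H(X,Y) = -Σ_{x,y} P(x,y) log₂ P(x,y). Per-cell terms -P(x,y)·log₂P(x,y):
  X=0: 0.00000, 0.15625, 0.52178
  X=1: 0.41845, 0.47964, 0.41845
  (cells with P = 0 contribute 0)
Sum of the 6 terms: H(X,Y) = 1.9946 bits

Chain rule check:
  H(X) + H(Y|X) = 0.9972 + 0.9974 = 1.9946 bits
  H(X,Y) = 1.9946 bits
✓ Chain rule verified.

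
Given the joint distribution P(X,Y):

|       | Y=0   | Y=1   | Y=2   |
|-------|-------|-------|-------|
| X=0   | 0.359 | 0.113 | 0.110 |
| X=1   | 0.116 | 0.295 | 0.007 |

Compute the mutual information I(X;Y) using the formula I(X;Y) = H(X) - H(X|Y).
0.2140 bits

I(X;Y) = H(X) - H(X|Y)

Marginal of X (row sums):
  P(X=0) = 0.359 + 0.113 + 0.110 = 0.582
  P(X=1) = 0.116 + 0.295 + 0.007 = 0.418
H(X) = -[0.582·log₂(0.582) + 0.418·log₂(0.418)]
  = 0.4545 + 0.5260 = 0.9805 bits

Marginal of Y (column sums):
  P(Y=0) = 0.359 + 0.116 = 0.475
  P(Y=1) = 0.113 + 0.295 = 0.408
  P(Y=2) = 0.110 + 0.007 = 0.117
H(X|Y) = Σ_y P(y)·H(X|Y=y):
  Y=0: P(Y=0) = 0.475, P(X|Y=0) = (359/475, 116/475) → H(X|Y=0) = 0.8020
  Y=1: P(Y=1) = 0.408, P(X|Y=1) = (113/408, 295/408) → H(X|Y=1) = 0.8513
  Y=2: P(Y=2) = 0.117, P(X|Y=2) = (110/117, 7/117) → H(X|Y=2) = 0.3268
H(X|Y) = 0.475·0.8020 + 0.408·0.8513 + 0.117·0.3268 = 0.7665 bits

I(X;Y) = H(X) - H(X|Y) = 0.9805 - 0.7665 = 0.2140 bits

Cross-check via I(X;Y) = H(X) + H(Y) - H(X,Y): computing H(Y) from the column sums and H(X,Y) from the 6 cells in the same way gives H(Y) = 1.4000 bits and H(X,Y) = 2.1665 bits, so
I(X;Y) = 0.9805 + 1.4000 - 2.1665 = 0.2140 bits ✓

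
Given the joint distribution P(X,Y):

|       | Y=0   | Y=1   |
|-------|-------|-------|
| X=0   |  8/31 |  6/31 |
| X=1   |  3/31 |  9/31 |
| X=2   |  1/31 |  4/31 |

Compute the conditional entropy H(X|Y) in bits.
1.3850 bits

H(X|Y) = H(X,Y) - H(Y)

H(X,Y) = -Σ_{x,y} P(x,y) log₂ P(x,y). Per-cell terms -P(x,y)·log₂P(x,y):
  X=0: 0.50431, 0.45856
  X=1: 0.32605, 0.51801
  X=2: 0.15981, 0.38119
Sum of the 6 terms: H(X,Y) = 2.3479 bits

Marginal of Y (column sums):
  P(Y=0) = 8/31 + 3/31 + 1/31 = 12/31
  P(Y=1) = 6/31 + 9/31 + 4/31 = 19/31
H(Y) = -[(12/31)·log₂(12/31) + (19/31)·log₂(19/31)]
  = 0.53003 + 0.43287 = 0.9629 bits

H(X|Y) = H(X,Y) - H(Y) = 2.3479 - 0.9629 = 1.3850 bits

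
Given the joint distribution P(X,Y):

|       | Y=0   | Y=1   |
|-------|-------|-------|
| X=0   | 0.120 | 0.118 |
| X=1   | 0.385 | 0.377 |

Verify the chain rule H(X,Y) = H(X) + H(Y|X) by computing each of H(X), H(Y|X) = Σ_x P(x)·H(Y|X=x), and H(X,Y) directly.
H(X) = 0.7917 bits, H(Y|X) = 0.9999 bits, H(X,Y) = 1.7916 bits

Marginal of X (row sums):
  P(X=0) = 0.120 + 0.118 = 0.238
  P(X=1) = 0.385 + 0.377 = 0.762
H(X) = -[0.238·log₂(0.238) + 0.762·log₂(0.762)]
  = 0.49289 + 0.29881 = 0.7917 bits

H(Y|X) = Σ_x P(x)·H(Y|X=x):
  X=0: P(X=0) = 0.238, P(Y|X=0) = (60/119, 59/119) → H(Y|X=0) = 0.99995
  X=1: P(X=1) = 0.762, P(Y|X=1) = (385/762, 377/762) → H(Y|X=1) = 0.99992
H(Y|X) = 0.238·0.99995 + 0.762·0.99992 = 0.9999 bits

H(X,Y) = -Σ_{x,y} P(x,y) log₂ P(x,y). Per-cell terms -P(x,y)·log₂P(x,y):
  X=0: 0.36707, 0.36381
  X=1: 0.53017, 0.53058
Sum of the 4 terms: H(X,Y) = 1.7916 bits

Chain rule check:
  H(X) + H(Y|X) = 0.7917 + 0.9999 = 1.7916 bits
  H(X,Y) = 1.7916 bits
✓ Chain rule verified.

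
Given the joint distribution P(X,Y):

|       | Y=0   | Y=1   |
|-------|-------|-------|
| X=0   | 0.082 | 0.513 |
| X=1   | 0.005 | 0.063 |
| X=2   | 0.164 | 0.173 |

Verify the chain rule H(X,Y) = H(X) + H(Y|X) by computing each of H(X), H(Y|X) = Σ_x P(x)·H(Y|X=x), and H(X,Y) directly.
H(X) = 1.2382 bits, H(Y|X) = 0.7068 bits, H(X,Y) = 1.9450 bits

Marginal of X (row sums):
  P(X=0) = 0.082 + 0.513 = 0.595
  P(X=1) = 0.005 + 0.063 = 0.068
  P(X=2) = 0.164 + 0.173 = 0.337
H(X) = -[0.595·log₂(0.595) + 0.068·log₂(0.068) + 0.337·log₂(0.337)]
  = 0.44568 + 0.26373 + 0.52881 = 1.2382 bits

H(Y|X) = Σ_x P(x)·H(Y|X=x):
  X=0: P(X=0) = 0.595, P(Y|X=0) = (82/595, 513/595) → H(Y|X=0) = 0.57849
  X=1: P(X=1) = 0.068, P(Y|X=1) = (5/68, 63/68) → H(Y|X=1) = 0.37896
  X=2: P(X=2) = 0.337, P(Y|X=2) = (164/337, 173/337) → H(Y|X=2) = 0.99949
H(Y|X) = 0.595·0.57849 + 0.068·0.37896 + 0.337·0.99949 = 0.7068 bits

H(X,Y) = -Σ_{x,y} P(x,y) log₂ P(x,y). Per-cell terms -P(x,y)·log₂P(x,y):
  X=0: 0.29588, 0.49400
  X=1: 0.03822, 0.25128
  X=2: 0.42775, 0.43789
Sum of the 6 terms: H(X,Y) = 1.9450 bits

Chain rule check:
  H(X) + H(Y|X) = 1.2382 + 0.7068 = 1.9450 bits
  H(X,Y) = 1.9450 bits
✓ Chain rule verified.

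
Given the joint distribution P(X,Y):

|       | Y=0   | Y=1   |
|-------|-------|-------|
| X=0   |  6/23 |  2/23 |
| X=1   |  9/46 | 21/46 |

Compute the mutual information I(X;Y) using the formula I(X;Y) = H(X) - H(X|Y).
0.1376 bits

I(X;Y) = H(X) - H(X|Y)

Marginal of X (row sums):
  P(X=0) = 6/23 + 2/23 = 8/23
  P(X=1) = 9/46 + 21/46 = 15/23
H(X) = -[(8/23)·log₂(8/23) + (15/23)·log₂(15/23)]
  = 0.52993 + 0.40218 = 0.93211 bits

Marginal of Y (column sums):
  P(Y=0) = 6/23 + 9/46 = 21/46
  P(Y=1) = 2/23 + 21/46 = 25/46
H(X|Y) = Σ_y P(y)·H(X|Y=y):
  Y=0: P(Y=0) = 21/46, P(X|Y=0) = (4/7, 3/7) → H(X|Y=0) = 0.98523
  Y=1: P(Y=1) = 25/46, P(X|Y=1) = (4/25, 21/25) → H(X|Y=1) = 0.63431
H(X|Y) = (21/46)·0.98523 + (25/46)·0.63431 = 0.79451 bits

I(X;Y) = H(X) - H(X|Y) = 0.93211 - 0.79451 = 0.1376 bits

Cross-check via I(X;Y) = H(X) + H(Y) - H(X,Y): computing H(Y) from the column sums and H(X,Y) from the 4 cells in the same way gives H(Y) = 0.99454 bits and H(X,Y) = 1.78905 bits, so
I(X;Y) = 0.93211 + 0.99454 - 1.78905 = 0.1376 bits ✓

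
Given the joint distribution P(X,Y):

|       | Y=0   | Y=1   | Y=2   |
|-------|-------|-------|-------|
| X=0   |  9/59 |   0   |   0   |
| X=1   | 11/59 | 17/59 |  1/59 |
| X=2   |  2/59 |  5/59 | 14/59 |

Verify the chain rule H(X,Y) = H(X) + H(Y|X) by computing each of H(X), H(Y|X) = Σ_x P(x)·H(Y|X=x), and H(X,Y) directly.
H(X) = 1.4479 bits, H(Y|X) = 0.9944 bits, H(X,Y) = 2.4423 bits

Marginal of X (row sums):
  P(X=0) = 9/59 + 0 + 0 = 9/59
  P(X=1) = 11/59 + 17/59 + 1/59 = 29/59
  P(X=2) = 2/59 + 5/59 + 14/59 = 21/59
H(X) = -[(9/59)·log₂(9/59) + (29/59)·log₂(29/59) + (21/59)·log₂(21/59)]
  = 0.4138 + 0.5036 + 0.5305 = 1.4479 bits

H(Y|X) = Σ_x P(x)·H(Y|X=x):
  X=0: P(X=0) = 9/59, P(Y|X=0) = (1, 0, 0) → H(Y|X=0) = 0.0000
  X=1: P(X=1) = 29/59, P(Y|X=1) = (11/29, 17/29, 1/29) → H(Y|X=1) = 1.1497
  X=2: P(X=2) = 21/59, P(Y|X=2) = (2/21, 5/21, 2/3) → H(Y|X=2) = 1.2060
H(Y|X) = (9/59)·0.0000 + (29/59)·1.1497 + (21/59)·1.2060 = 0.9944 bits

H(X,Y) = -Σ_{x,y} P(x,y) log₂ P(x,y). Per-cell terms -P(x,y)·log₂P(x,y):
  X=0: 0.4138, 0.0000, 0.0000
  X=1: 0.4518, 0.5173, 0.0997
  X=2: 0.1655, 0.3018, 0.4924
  (cells with P = 0 contribute 0)
Sum of the 9 terms: H(X,Y) = 2.4423 bits

Chain rule check:
  H(X) + H(Y|X) = 1.4479 + 0.9944 = 2.4423 bits
  H(X,Y) = 2.4423 bits
✓ Chain rule verified.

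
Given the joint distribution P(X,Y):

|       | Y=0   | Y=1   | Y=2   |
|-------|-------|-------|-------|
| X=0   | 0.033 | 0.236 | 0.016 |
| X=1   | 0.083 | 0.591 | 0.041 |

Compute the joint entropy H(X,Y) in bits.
1.6849 bits

H(X,Y) = -Σ_{x,y} P(x,y) log₂ P(x,y). Per-cell terms -P(x,y)·log₂P(x,y):
  X=0: 0.16241, 0.49162, 0.09545
  X=1: 0.29803, 0.44843, 0.18894
Sum of the 6 terms: H(X,Y) = 1.6849 bits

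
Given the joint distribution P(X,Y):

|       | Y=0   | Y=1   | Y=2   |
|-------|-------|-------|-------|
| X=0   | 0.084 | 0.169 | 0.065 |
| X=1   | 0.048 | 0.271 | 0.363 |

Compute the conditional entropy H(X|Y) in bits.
0.8106 bits

H(X|Y) = H(X,Y) - H(Y)

H(X,Y) = -Σ_{x,y} P(x,y) log₂ P(x,y). Per-cell terms -P(x,y)·log₂P(x,y):
  X=0: 0.30017, 0.43347, 0.25632
  X=1: 0.21028, 0.51047, 0.53069
Sum of the 6 terms: H(X,Y) = 2.2414 bits

Marginal of Y (column sums):
  P(Y=0) = 0.084 + 0.048 = 0.132
  P(Y=1) = 0.169 + 0.271 = 0.440
  P(Y=2) = 0.065 + 0.363 = 0.428
H(Y) = -[0.132·log₂(0.132) + 0.440·log₂(0.440) + 0.428·log₂(0.428)]
  = 0.38562 + 0.52115 + 0.52401 = 1.4308 bits

H(X|Y) = H(X,Y) - H(Y) = 2.2414 - 1.4308 = 0.8106 bits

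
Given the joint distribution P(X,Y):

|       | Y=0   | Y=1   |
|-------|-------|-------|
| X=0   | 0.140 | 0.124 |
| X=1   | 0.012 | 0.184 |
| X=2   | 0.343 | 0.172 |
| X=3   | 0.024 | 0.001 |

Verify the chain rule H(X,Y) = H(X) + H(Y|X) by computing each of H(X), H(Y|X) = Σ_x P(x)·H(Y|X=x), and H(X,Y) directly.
H(X) = 1.5941 bits, H(Y|X) = 0.8077 bits, H(X,Y) = 2.4019 bits

Marginal of X (row sums):
  P(X=0) = 0.140 + 0.124 = 0.264
  P(X=1) = 0.012 + 0.184 = 0.196
  P(X=2) = 0.343 + 0.172 = 0.515
  P(X=3) = 0.024 + 0.001 = 0.025
H(X) = -[0.264·log₂(0.264) + 0.196·log₂(0.196) + 0.515·log₂(0.515) + 0.025·log₂(0.025)]
  = 0.507247 + 0.460811 + 0.493038 + 0.133048 = 1.5941 bits

H(Y|X) = Σ_x P(x)·H(Y|X=x):
  X=0: P(X=0) = 0.264, P(Y|X=0) = (35/66, 31/66) → H(Y|X=0) = 0.997349
  X=1: P(X=1) = 0.196, P(Y|X=1) = (3/49, 46/49) → H(Y|X=1) = 0.332287
  X=2: P(X=2) = 0.515, P(Y|X=2) = (343/515, 172/515) → H(Y|X=2) = 0.918942
  X=3: P(X=3) = 0.025, P(Y|X=3) = (24/25, 1/25) → H(Y|X=3) = 0.242292
H(Y|X) = 0.264·0.997349 + 0.196·0.332287 + 0.515·0.918942 + 0.025·0.242292 = 0.8077 bits

H(X,Y) = -Σ_{x,y} P(x,y) log₂ P(x,y). Per-cell terms -P(x,y)·log₂P(x,y):
  X=0: 0.397110, 0.373437
  X=1: 0.076570, 0.449369
  X=2: 0.529496, 0.436797
  X=3: 0.129140, 0.009966
Sum of the 8 terms: H(X,Y) = 2.4019 bits

Chain rule check:
  H(X) + H(Y|X) = 1.5941 + 0.8077 = 2.4018 bits
  H(X,Y) = 2.4019 bits
✓ Chain rule verified (Δ = 0.0001 is 4-dp rounding noise: each of the three values was rounded independently).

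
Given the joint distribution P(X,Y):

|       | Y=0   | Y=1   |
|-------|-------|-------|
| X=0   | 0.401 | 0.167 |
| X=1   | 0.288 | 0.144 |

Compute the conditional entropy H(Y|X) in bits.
0.8931 bits

H(Y|X) = H(X,Y) - H(X)

H(X,Y) = -Σ_{x,y} P(x,y) log₂ P(x,y). Per-cell terms -P(x,y)·log₂P(x,y):
  X=0: 0.52865, 0.43121
  X=1: 0.51721, 0.40260
Sum of the 4 terms: H(X,Y) = 1.8797 bits

Marginal of X (row sums):
  P(X=0) = 0.401 + 0.167 = 0.568
  P(X=1) = 0.288 + 0.144 = 0.432
H(X) = -[0.568·log₂(0.568) + 0.432·log₂(0.432)]
  = 0.46351 + 0.52311 = 0.9866 bits

H(Y|X) = H(X,Y) - H(X) = 1.8797 - 0.9866 = 0.8931 bits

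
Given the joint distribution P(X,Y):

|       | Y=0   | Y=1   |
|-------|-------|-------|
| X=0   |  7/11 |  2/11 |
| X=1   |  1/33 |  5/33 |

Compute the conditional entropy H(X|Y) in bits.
0.5092 bits

H(X|Y) = H(X,Y) - H(Y)

H(X,Y) = -Σ_{x,y} P(x,y) log₂ P(x,y). Per-cell terms -P(x,y)·log₂P(x,y):
  X=0: 0.41496, 0.44717
  X=1: 0.15286, 0.41249
Sum of the 4 terms: H(X,Y) = 1.4275 bits

Marginal of Y (column sums):
  P(Y=0) = 7/11 + 1/33 = 2/3
  P(Y=1) = 2/11 + 5/33 = 1/3
H(Y) = -[(2/3)·log₂(2/3) + (1/3)·log₂(1/3)]
  = 0.38998 + 0.52832 = 0.9183 bits

H(X|Y) = H(X,Y) - H(Y) = 1.4275 - 0.9183 = 0.5092 bits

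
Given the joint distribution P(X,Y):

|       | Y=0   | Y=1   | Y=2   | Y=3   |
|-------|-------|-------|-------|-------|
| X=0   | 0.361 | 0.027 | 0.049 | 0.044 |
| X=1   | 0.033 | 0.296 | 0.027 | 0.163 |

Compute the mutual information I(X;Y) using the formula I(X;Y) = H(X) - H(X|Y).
0.4756 bits

I(X;Y) = H(X) - H(X|Y)

Marginal of X (row sums):
  P(X=0) = 0.361 + 0.027 + 0.049 + 0.044 = 0.481
  P(X=1) = 0.033 + 0.296 + 0.027 + 0.163 = 0.519
H(X) = -[0.481·log₂(0.481) + 0.519·log₂(0.519)]
  = 0.5079 + 0.4911 = 0.9990 bits

Marginal of Y (column sums):
  P(Y=0) = 0.361 + 0.033 = 0.394
  P(Y=1) = 0.027 + 0.296 = 0.323
  P(Y=2) = 0.049 + 0.027 = 0.076
  P(Y=3) = 0.044 + 0.163 = 0.207
H(X|Y) = Σ_y P(y)·H(X|Y=y):
  Y=0: P(Y=0) = 0.394, P(X|Y=0) = (361/394, 33/394) → H(X|Y=0) = 0.4153
  Y=1: P(Y=1) = 0.323, P(X|Y=1) = (27/323, 296/323) → H(X|Y=1) = 0.4147
  Y=2: P(Y=2) = 0.076, P(X|Y=2) = (49/76, 27/76) → H(X|Y=2) = 0.9387
  Y=3: P(Y=3) = 0.207, P(X|Y=3) = (44/207, 163/207) → H(X|Y=3) = 0.7463
H(X|Y) = 0.394·0.4153 + 0.323·0.4147 + 0.076·0.9387 + 0.207·0.7463 = 0.5234 bits

I(X;Y) = H(X) - H(X|Y) = 0.9990 - 0.5234 = 0.4756 bits

Cross-check via I(X;Y) = H(X) + H(Y) - H(X,Y): computing H(Y) from the column sums and H(X,Y) from the 8 cells in the same way gives H(Y) = 1.8090 bits and H(X,Y) = 2.3324 bits, so
I(X;Y) = 0.9990 + 1.8090 - 2.3324 = 0.4756 bits ✓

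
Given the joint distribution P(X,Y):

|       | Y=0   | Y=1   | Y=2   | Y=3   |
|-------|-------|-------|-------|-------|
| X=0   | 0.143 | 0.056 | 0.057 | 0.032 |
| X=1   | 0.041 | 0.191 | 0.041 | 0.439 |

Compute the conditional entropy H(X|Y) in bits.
0.5964 bits

H(X|Y) = H(X,Y) - H(Y)

H(X,Y) = -Σ_{x,y} P(x,y) log₂ P(x,y). Per-cell terms -P(x,y)·log₂P(x,y):
  X=0: 0.40125, 0.23287, 0.23557, 0.15891
  X=1: 0.18894, 0.45618, 0.18894, 0.52140
Sum of the 8 terms: H(X,Y) = 2.3841 bits

Marginal of Y (column sums):
  P(Y=0) = 0.143 + 0.041 = 0.184
  P(Y=1) = 0.056 + 0.191 = 0.247
  P(Y=2) = 0.057 + 0.041 = 0.098
  P(Y=3) = 0.032 + 0.439 = 0.471
H(Y) = -[0.184·log₂(0.184) + 0.247·log₂(0.247) + 0.098·log₂(0.098) + 0.471·log₂(0.471)]
  = 0.44937 + 0.49830 + 0.32841 + 0.51160 = 1.7877 bits

H(X|Y) = H(X,Y) - H(Y) = 2.3841 - 1.7877 = 0.5964 bits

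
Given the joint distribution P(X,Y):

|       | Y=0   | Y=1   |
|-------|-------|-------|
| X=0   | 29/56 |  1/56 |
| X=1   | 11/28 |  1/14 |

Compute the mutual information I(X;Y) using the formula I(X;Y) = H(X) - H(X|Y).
0.0336 bits

I(X;Y) = H(X) - H(X|Y)

Marginal of X (row sums):
  P(X=0) = 29/56 + 1/56 = 15/28
  P(X=1) = 11/28 + 1/14 = 13/28
H(X) = -[(15/28)·log₂(15/28) + (13/28)·log₂(13/28)]
  = 0.482392 + 0.513925 = 0.99632 bits

Marginal of Y (column sums):
  P(Y=0) = 29/56 + 11/28 = 51/56
  P(Y=1) = 1/56 + 1/14 = 5/56
H(X|Y) = Σ_y P(y)·H(X|Y=y):
  Y=0: P(Y=0) = 51/56, P(X|Y=0) = (29/51, 22/51) → H(X|Y=0) = 0.986368
  Y=1: P(Y=1) = 5/56, P(X|Y=1) = (1/5, 4/5) → H(X|Y=1) = 0.721928
H(X|Y) = (51/56)·0.986368 + (5/56)·0.721928 = 0.96276 bits

I(X;Y) = H(X) - H(X|Y) = 0.99632 - 0.96276 = 0.0336 bits

Cross-check via I(X;Y) = H(X) + H(Y) - H(X,Y): computing H(Y) from the column sums and H(X,Y) from the 4 cells in the same way gives H(Y) = 0.43408 bits and H(X,Y) = 1.39684 bits, so
I(X;Y) = 0.99632 + 0.43408 - 1.39684 = 0.0336 bits ✓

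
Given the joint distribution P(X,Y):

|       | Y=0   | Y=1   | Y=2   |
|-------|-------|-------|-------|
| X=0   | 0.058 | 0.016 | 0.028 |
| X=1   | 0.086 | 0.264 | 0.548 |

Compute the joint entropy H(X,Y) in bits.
1.7653 bits

H(X,Y) = -Σ_{x,y} P(x,y) log₂ P(x,y). Per-cell terms -P(x,y)·log₂P(x,y):
  X=0: 0.2383, 0.0955, 0.1444
  X=1: 0.3044, 0.5072, 0.4755
Sum of the 6 terms: H(X,Y) = 1.7653 bits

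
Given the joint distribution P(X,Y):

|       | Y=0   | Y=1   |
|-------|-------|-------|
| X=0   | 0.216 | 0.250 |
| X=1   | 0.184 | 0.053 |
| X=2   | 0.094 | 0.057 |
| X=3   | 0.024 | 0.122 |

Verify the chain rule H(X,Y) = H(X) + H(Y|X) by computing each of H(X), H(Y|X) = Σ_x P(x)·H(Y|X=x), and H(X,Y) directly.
H(X) = 1.8227 bits, H(Y|X) = 0.8844 bits, H(X,Y) = 2.7072 bits

Marginal of X (row sums):
  P(X=0) = 0.216 + 0.250 = 0.466
  P(X=1) = 0.184 + 0.053 = 0.237
  P(X=2) = 0.094 + 0.057 = 0.151
  P(X=3) = 0.024 + 0.122 = 0.146
H(X) = -[0.466·log₂(0.466) + 0.237·log₂(0.237) + 0.151·log₂(0.151) + 0.146·log₂(0.146)]
  = 0.51334 + 0.49226 + 0.41183 + 0.40529 = 1.8227 bits

H(Y|X) = Σ_x P(x)·H(Y|X=x):
  X=0: P(X=0) = 0.466, P(Y|X=0) = (108/233, 125/233) → H(Y|X=0) = 0.99616
  X=1: P(X=1) = 0.237, P(Y|X=1) = (184/237, 53/237) → H(Y|X=1) = 0.76674
  X=2: P(X=2) = 0.151, P(Y|X=2) = (94/151, 57/151) → H(Y|X=2) = 0.95625
  X=3: P(X=3) = 0.146, P(Y|X=3) = (12/73, 61/73) → H(Y|X=3) = 0.64469
H(Y|X) = 0.466·0.99616 + 0.237·0.76674 + 0.151·0.95625 + 0.146·0.64469 = 0.8844 bits

H(X,Y) = -Σ_{x,y} P(x,y) log₂ P(x,y). Per-cell terms -P(x,y)·log₂P(x,y):
  X=0: 0.47755, 0.50000
  X=1: 0.44937, 0.22461
  X=2: 0.32065, 0.23557
  X=3: 0.12914, 0.37028
Sum of the 8 terms: H(X,Y) = 2.7072 bits

Chain rule check:
  H(X) + H(Y|X) = 1.8227 + 0.8844 = 2.7071 bits
  H(X,Y) = 2.7072 bits
✓ Chain rule verified (Δ = 0.0001 is 4-dp rounding noise: each of the three values was rounded independently).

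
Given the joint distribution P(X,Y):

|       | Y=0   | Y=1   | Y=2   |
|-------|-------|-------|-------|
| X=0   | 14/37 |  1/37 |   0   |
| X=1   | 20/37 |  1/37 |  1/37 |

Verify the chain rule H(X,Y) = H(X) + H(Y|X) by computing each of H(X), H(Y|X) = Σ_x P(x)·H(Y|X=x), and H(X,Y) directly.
H(X) = 0.9740 bits, H(Y|X) = 0.4586 bits, H(X,Y) = 1.4327 bits

Marginal of X (row sums):
  P(X=0) = 14/37 + 1/37 + 0 = 15/37
  P(X=1) = 20/37 + 1/37 + 1/37 = 22/37
H(X) = -[(15/37)·log₂(15/37) + (22/37)·log₂(22/37)]
  = 0.52807 + 0.44596 = 0.9740 bits

H(Y|X) = Σ_x P(x)·H(Y|X=x):
  X=0: P(X=0) = 15/37, P(Y|X=0) = (14/15, 1/15, 0) → H(Y|X=0) = 0.35336
  X=1: P(X=1) = 22/37, P(Y|X=1) = (10/11, 1/22, 1/22) → H(Y|X=1) = 0.53041
H(Y|X) = (15/37)·0.35336 + (22/37)·0.53041 = 0.4586 bits

H(X,Y) = -Σ_{x,y} P(x,y) log₂ P(x,y). Per-cell terms -P(x,y)·log₂P(x,y):
  X=0: 0.53052, 0.14080, 0.00000
  X=1: 0.47974, 0.14080, 0.14080
  (cells with P = 0 contribute 0)
Sum of the 6 terms: H(X,Y) = 1.4327 bits

Chain rule check:
  H(X) + H(Y|X) = 0.9740 + 0.4586 = 1.4326 bits
  H(X,Y) = 1.4327 bits
✓ Chain rule verified (Δ = 0.0001 is 4-dp rounding noise: each of the three values was rounded independently).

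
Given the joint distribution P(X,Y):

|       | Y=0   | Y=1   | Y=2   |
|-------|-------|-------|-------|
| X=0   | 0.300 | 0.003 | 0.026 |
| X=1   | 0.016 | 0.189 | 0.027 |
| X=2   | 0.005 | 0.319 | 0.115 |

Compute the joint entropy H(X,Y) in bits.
2.2964 bits

H(X,Y) = -Σ_{x,y} P(x,y) log₂ P(x,y). Per-cell terms -P(x,y)·log₂P(x,y):
  X=0: 0.5211, 0.0251, 0.1369
  X=1: 0.0955, 0.4543, 0.1407
  X=2: 0.0382, 0.5258, 0.3588
Sum of the 9 terms: H(X,Y) = 2.2964 bits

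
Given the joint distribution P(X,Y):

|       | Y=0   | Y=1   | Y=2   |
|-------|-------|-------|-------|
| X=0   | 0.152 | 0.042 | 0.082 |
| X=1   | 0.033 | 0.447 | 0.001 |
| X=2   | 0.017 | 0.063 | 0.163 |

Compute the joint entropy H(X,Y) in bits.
2.3705 bits

H(X,Y) = -Σ_{x,y} P(x,y) log₂ P(x,y). Per-cell terms -P(x,y)·log₂P(x,y):
  X=0: 0.41311, 0.19209, 0.29588
  X=1: 0.16241, 0.51926, 0.00997
  X=2: 0.09993, 0.25128, 0.42658
Sum of the 9 terms: H(X,Y) = 2.3705 bits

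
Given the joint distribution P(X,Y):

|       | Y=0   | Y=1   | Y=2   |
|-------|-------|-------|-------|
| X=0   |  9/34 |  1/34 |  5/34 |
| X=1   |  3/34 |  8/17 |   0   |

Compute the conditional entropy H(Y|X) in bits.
0.8947 bits

H(Y|X) = H(X,Y) - H(X)

H(X,Y) = -Σ_{x,y} P(x,y) log₂ P(x,y). Per-cell terms -P(x,y)·log₂P(x,y):
  X=0: 0.50758, 0.14963, 0.40670
  X=1: 0.30904, 0.51175, 0.00000
  (cells with P = 0 contribute 0)
Sum of the 6 terms: H(X,Y) = 1.8847 bits

Marginal of X (row sums):
  P(X=0) = 9/34 + 1/34 + 5/34 = 15/34
  P(X=1) = 3/34 + 8/17 + 0 = 19/34
H(X) = -[(15/34)·log₂(15/34) + (19/34)·log₂(19/34)]
  = 0.52084 + 0.46915 = 0.9900 bits

H(Y|X) = H(X,Y) - H(X) = 1.8847 - 0.9900 = 0.8947 bits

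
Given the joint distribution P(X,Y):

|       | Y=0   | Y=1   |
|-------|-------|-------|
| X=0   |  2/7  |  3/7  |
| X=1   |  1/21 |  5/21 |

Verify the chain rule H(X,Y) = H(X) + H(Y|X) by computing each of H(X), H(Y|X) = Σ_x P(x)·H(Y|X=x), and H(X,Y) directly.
H(X) = 0.8631 bits, H(Y|X) = 0.8793 bits, H(X,Y) = 1.7424 bits

Marginal of X (row sums):
  P(X=0) = 2/7 + 3/7 = 5/7
  P(X=1) = 1/21 + 5/21 = 2/7
H(X) = -[(5/7)·log₂(5/7) + (2/7)·log₂(2/7)]
  = 0.3467 + 0.5164 = 0.8631 bits

H(Y|X) = Σ_x P(x)·H(Y|X=x):
  X=0: P(X=0) = 5/7, P(Y|X=0) = (2/5, 3/5) → H(Y|X=0) = 0.9710
  X=1: P(X=1) = 2/7, P(Y|X=1) = (1/6, 5/6) → H(Y|X=1) = 0.6500
H(Y|X) = (5/7)·0.9710 + (2/7)·0.6500 = 0.8793 bits

H(X,Y) = -Σ_{x,y} P(x,y) log₂ P(x,y). Per-cell terms -P(x,y)·log₂P(x,y):
  X=0: 0.5164, 0.5239
  X=1: 0.2092, 0.4929
Sum of the 4 terms: H(X,Y) = 1.7424 bits

Chain rule check:
  H(X) + H(Y|X) = 0.8631 + 0.8793 = 1.7424 bits
  H(X,Y) = 1.7424 bits
✓ Chain rule verified.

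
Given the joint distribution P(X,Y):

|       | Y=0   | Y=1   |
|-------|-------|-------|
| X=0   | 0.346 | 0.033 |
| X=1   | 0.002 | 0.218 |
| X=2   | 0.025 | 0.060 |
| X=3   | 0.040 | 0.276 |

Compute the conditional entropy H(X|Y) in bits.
1.2861 bits

H(X|Y) = H(X,Y) - H(Y)

H(X,Y) = -Σ_{x,y} P(x,y) log₂ P(x,y). Per-cell terms -P(x,y)·log₂P(x,y):
  X=0: 0.5298, 0.1624
  X=1: 0.0179, 0.4791
  X=2: 0.1330, 0.2435
  X=3: 0.1858, 0.5126
Sum of the 8 terms: H(X,Y) = 2.2641 bits

Marginal of Y (column sums):
  P(Y=0) = 0.346 + 0.002 + 0.025 + 0.040 = 0.413
  P(Y=1) = 0.033 + 0.218 + 0.060 + 0.276 = 0.587
H(Y) = -[0.413·log₂(0.413) + 0.587·log₂(0.587)]
  = 0.5269 + 0.4511 = 0.9780 bits

H(X|Y) = H(X,Y) - H(Y) = 2.2641 - 0.9780 = 1.2861 bits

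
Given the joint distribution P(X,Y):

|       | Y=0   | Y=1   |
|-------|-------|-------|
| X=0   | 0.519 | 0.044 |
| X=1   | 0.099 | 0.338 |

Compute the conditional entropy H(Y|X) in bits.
0.5601 bits

H(Y|X) = H(X,Y) - H(X)

H(X,Y) = -Σ_{x,y} P(x,y) log₂ P(x,y). Per-cell terms -P(x,y)·log₂P(x,y):
  X=0: 0.4911, 0.1983
  X=1: 0.3303, 0.5289
Sum of the 4 terms: H(X,Y) = 1.5486 bits

Marginal of X (row sums):
  P(X=0) = 0.519 + 0.044 = 0.563
  P(X=1) = 0.099 + 0.338 = 0.437
H(X) = -[0.563·log₂(0.563) + 0.437·log₂(0.437)]
  = 0.4666 + 0.5219 = 0.9885 bits

H(Y|X) = H(X,Y) - H(X) = 1.5486 - 0.9885 = 0.5601 bits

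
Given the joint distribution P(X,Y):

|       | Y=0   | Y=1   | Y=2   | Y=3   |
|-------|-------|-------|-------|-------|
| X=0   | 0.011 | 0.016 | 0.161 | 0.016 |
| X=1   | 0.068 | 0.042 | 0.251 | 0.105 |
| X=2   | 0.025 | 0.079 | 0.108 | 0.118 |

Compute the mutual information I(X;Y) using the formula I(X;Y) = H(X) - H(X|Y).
0.1082 bits

I(X;Y) = H(X) - H(X|Y)

Marginal of X (row sums):
  P(X=0) = 0.011 + 0.016 + 0.161 + 0.016 = 0.204
  P(X=1) = 0.068 + 0.042 + 0.251 + 0.105 = 0.466
  P(X=2) = 0.025 + 0.079 + 0.108 + 0.118 = 0.330
H(X) = -[0.204·log₂(0.204) + 0.466·log₂(0.466) + 0.330·log₂(0.330)]
  = 0.46785 + 0.51334 + 0.52782 = 1.5090 bits

Marginal of Y (column sums):
  P(Y=0) = 0.011 + 0.068 + 0.025 = 0.104
  P(Y=1) = 0.016 + 0.042 + 0.079 = 0.137
  P(Y=2) = 0.161 + 0.251 + 0.108 = 0.520
  P(Y=3) = 0.016 + 0.105 + 0.118 = 0.239
H(X|Y) = Σ_y P(y)·H(X|Y=y):
  Y=0: P(Y=0) = 0.104, P(X|Y=0) = (11/104, 17/26, 25/104) → H(X|Y=0) = 1.23796
  Y=1: P(Y=1) = 0.137, P(X|Y=1) = (16/137, 42/137, 79/137) → H(X|Y=1) = 1.34273
  Y=2: P(Y=2) = 0.520, P(X|Y=2) = (161/520, 251/520, 27/130) → H(X|Y=2) = 1.50186
  Y=3: P(Y=3) = 0.239, P(X|Y=3) = (16/239, 105/239, 118/239) → H(X|Y=3) = 1.28519
H(X|Y) = 0.104·1.23796 + 0.137·1.34273 + 0.520·1.50186 + 0.239·1.28519 = 1.4008 bits

I(X;Y) = H(X) - H(X|Y) = 1.5090 - 1.4008 = 0.1082 bits

Cross-check via I(X;Y) = H(X) + H(Y) - H(X,Y): computing H(Y) from the column sums and H(X,Y) from the 12 cells in the same way gives H(Y) = 1.7166 bits and H(X,Y) = 3.1174 bits, so
I(X;Y) = 1.5090 + 1.7166 - 3.1174 = 0.1082 bits ✓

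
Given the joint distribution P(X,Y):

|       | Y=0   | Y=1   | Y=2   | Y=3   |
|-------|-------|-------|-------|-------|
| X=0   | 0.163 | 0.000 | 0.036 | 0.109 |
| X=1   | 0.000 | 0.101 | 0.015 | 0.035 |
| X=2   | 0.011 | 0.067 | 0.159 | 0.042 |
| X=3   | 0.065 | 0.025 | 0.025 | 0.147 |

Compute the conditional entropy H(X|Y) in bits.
1.4470 bits

H(X|Y) = H(X,Y) - H(Y)

H(X,Y) = -Σ_{x,y} P(x,y) log₂ P(x,y). Per-cell terms -P(x,y)·log₂P(x,y):
  X=0: 0.42658, 0.00000, 0.17265, 0.34854
  X=1: 0.00000, 0.33406, 0.09088, 0.16928
  X=2: 0.07157, 0.26128, 0.42181, 0.19209
  X=3: 0.25632, 0.13305, 0.13305, 0.40662
  (cells with P = 0 contribute 0)
Sum of the 16 terms: H(X,Y) = 3.4178 bits

Marginal of Y (column sums):
  P(Y=0) = 0.163 + 0.000 + 0.011 + 0.065 = 0.239
  P(Y=1) = 0.000 + 0.101 + 0.067 + 0.025 = 0.193
  P(Y=2) = 0.036 + 0.015 + 0.159 + 0.025 = 0.235
  P(Y=3) = 0.109 + 0.035 + 0.042 + 0.147 = 0.333
H(Y) = -[0.239·log₂(0.239) + 0.193·log₂(0.193) + 0.235·log₂(0.235) + 0.333·log₂(0.333)]
  = 0.49352 + 0.45805 + 0.49098 + 0.52827 = 1.9708 bits

H(X|Y) = H(X,Y) - H(Y) = 3.4178 - 1.9708 = 1.4470 bits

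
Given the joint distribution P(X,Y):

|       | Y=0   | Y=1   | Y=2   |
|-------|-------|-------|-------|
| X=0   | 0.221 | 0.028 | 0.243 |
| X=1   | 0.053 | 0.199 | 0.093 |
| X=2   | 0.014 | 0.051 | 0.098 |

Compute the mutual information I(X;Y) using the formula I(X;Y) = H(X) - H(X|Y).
0.2509 bits

I(X;Y) = H(X) - H(X|Y)

Marginal of X (row sums):
  P(X=0) = 0.221 + 0.028 + 0.243 = 0.492
  P(X=1) = 0.053 + 0.199 + 0.093 = 0.345
  P(X=2) = 0.014 + 0.051 + 0.098 = 0.163
H(X) = -[0.492·log₂(0.492) + 0.345·log₂(0.345) + 0.163·log₂(0.163)]
  = 0.5034 + 0.5297 + 0.4266 = 1.4597 bits

Marginal of Y (column sums):
  P(Y=0) = 0.221 + 0.053 + 0.014 = 0.288
  P(Y=1) = 0.028 + 0.199 + 0.051 = 0.278
  P(Y=2) = 0.243 + 0.093 + 0.098 = 0.434
H(X|Y) = Σ_y P(y)·H(X|Y=y):
  Y=0: P(Y=0) = 0.288, P(X|Y=0) = (221/288, 53/288, 7/144) → H(X|Y=0) = 0.9546
  Y=1: P(Y=1) = 0.278, P(X|Y=1) = (14/139, 199/278, 51/278) → H(X|Y=1) = 1.1276
  Y=2: P(Y=2) = 0.434, P(X|Y=2) = (243/434, 3/14, 7/31) → H(X|Y=2) = 1.4295
H(X|Y) = 0.288·0.9546 + 0.278·1.1276 + 0.434·1.4295 = 1.2088 bits

I(X;Y) = H(X) - H(X|Y) = 1.4597 - 1.2088 = 0.2509 bits

Cross-check via I(X;Y) = H(X) + H(Y) - H(X,Y): computing H(Y) from the column sums and H(X,Y) from the 9 cells in the same way gives H(Y) = 1.5533 bits and H(X,Y) = 2.7621 bits, so
I(X;Y) = 1.4597 + 1.5533 - 2.7621 = 0.2509 bits ✓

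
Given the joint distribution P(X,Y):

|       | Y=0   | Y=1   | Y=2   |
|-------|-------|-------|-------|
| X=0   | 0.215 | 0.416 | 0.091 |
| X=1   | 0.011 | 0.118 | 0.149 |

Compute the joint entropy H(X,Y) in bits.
2.1625 bits

H(X,Y) = -Σ_{x,y} P(x,y) log₂ P(x,y). Per-cell terms -P(x,y)·log₂P(x,y):
  X=0: 0.4768, 0.5264, 0.3147
  X=1: 0.0716, 0.3638, 0.4092
Sum of the 6 terms: H(X,Y) = 2.1625 bits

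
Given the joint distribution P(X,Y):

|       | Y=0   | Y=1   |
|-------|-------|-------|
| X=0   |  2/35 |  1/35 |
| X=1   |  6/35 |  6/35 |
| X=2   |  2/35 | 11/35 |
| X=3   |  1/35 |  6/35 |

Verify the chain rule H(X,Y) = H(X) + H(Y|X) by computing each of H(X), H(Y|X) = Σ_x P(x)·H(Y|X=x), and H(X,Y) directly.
H(X) = 1.8284 bits, H(Y|X) = 0.7700 bits, H(X,Y) = 2.5983 bits

Marginal of X (row sums):
  P(X=0) = 2/35 + 1/35 = 3/35
  P(X=1) = 6/35 + 6/35 = 12/35
  P(X=2) = 2/35 + 11/35 = 13/35
  P(X=3) = 1/35 + 6/35 = 1/5
H(X) = -[(3/35)·log₂(3/35) + (12/35)·log₂(12/35) + (13/35)·log₂(13/35) + (1/5)·log₂(1/5)]
  = 0.30380 + 0.52948 + 0.53071 + 0.46439 = 1.8284 bits

H(Y|X) = Σ_x P(x)·H(Y|X=x):
  X=0: P(X=0) = 3/35, P(Y|X=0) = (2/3, 1/3) → H(Y|X=0) = 0.91830
  X=1: P(X=1) = 12/35, P(Y|X=1) = (1/2, 1/2) → H(Y|X=1) = 1.00000
  X=2: P(X=2) = 13/35, P(Y|X=2) = (2/13, 11/13) → H(Y|X=2) = 0.61938
  X=3: P(X=3) = 1/5, P(Y|X=3) = (1/7, 6/7) → H(Y|X=3) = 0.59167
H(Y|X) = (3/35)·0.91830 + (12/35)·1.00000 + (13/35)·0.61938 + (1/5)·0.59167 = 0.7700 bits

H(X,Y) = -Σ_{x,y} P(x,y) log₂ P(x,y). Per-cell terms -P(x,y)·log₂P(x,y):
  X=0: 0.23596, 0.14655
  X=1: 0.43617, 0.43617
  X=2: 0.23596, 0.52481
  X=3: 0.14655, 0.43617
Sum of the 8 terms: H(X,Y) = 2.5983 bits

Chain rule check:
  H(X) + H(Y|X) = 1.8284 + 0.7700 = 2.5984 bits
  H(X,Y) = 2.5983 bits
✓ Chain rule verified (Δ = 0.0001 is 4-dp rounding noise: each of the three values was rounded independently).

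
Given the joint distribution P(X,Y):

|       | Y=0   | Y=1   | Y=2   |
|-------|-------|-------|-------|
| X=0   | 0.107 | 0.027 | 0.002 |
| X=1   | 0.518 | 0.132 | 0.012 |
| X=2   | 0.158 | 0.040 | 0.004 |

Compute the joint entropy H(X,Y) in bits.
2.0956 bits

H(X,Y) = -Σ_{x,y} P(x,y) log₂ P(x,y). Per-cell terms -P(x,y)·log₂P(x,y):
  X=0: 0.34500, 0.14069, 0.01793
  X=1: 0.49157, 0.38562, 0.07657
  X=2: 0.42060, 0.18575, 0.03186
Sum of the 9 terms: H(X,Y) = 2.0956 bits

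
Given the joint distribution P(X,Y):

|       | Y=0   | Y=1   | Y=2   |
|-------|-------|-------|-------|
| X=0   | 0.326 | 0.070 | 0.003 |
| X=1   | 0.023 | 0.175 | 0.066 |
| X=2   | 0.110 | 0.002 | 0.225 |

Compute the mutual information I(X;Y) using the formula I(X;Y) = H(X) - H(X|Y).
0.6008 bits

I(X;Y) = H(X) - H(X|Y)

Marginal of X (row sums):
  P(X=0) = 0.326 + 0.070 + 0.003 = 0.399
  P(X=1) = 0.023 + 0.175 + 0.066 = 0.264
  P(X=2) = 0.110 + 0.002 + 0.225 = 0.337
H(X) = -[0.399·log₂(0.399) + 0.264·log₂(0.264) + 0.337·log₂(0.337)]
  = 0.528890 + 0.507247 + 0.528813 = 1.56495 bits

Marginal of Y (column sums):
  P(Y=0) = 0.326 + 0.023 + 0.110 = 0.459
  P(Y=1) = 0.070 + 0.175 + 0.002 = 0.247
  P(Y=2) = 0.003 + 0.066 + 0.225 = 0.294
H(X|Y) = Σ_y P(y)·H(X|Y=y):
  Y=0: P(Y=0) = 0.459, P(X|Y=0) = (326/459, 23/459, 110/459) → H(X|Y=0) = 1.060919
  Y=1: P(Y=1) = 0.247, P(X|Y=1) = (70/247, 175/247, 2/247) → H(X|Y=1) = 0.924028
  Y=2: P(Y=2) = 0.294, P(X|Y=2) = (1/98, 11/49, 75/98) → H(X|Y=2) = 0.846660
H(X|Y) = 0.459·1.060919 + 0.247·0.924028 + 0.294·0.846660 = 0.96411 bits

I(X;Y) = H(X) - H(X|Y) = 1.56495 - 0.96411 = 0.6008 bits

Cross-check via I(X;Y) = H(X) + H(Y) - H(X,Y): computing H(Y) from the column sums and H(X,Y) from the 9 cells in the same way gives H(Y) = 1.53320 bits and H(X,Y) = 2.49731 bits, so
I(X;Y) = 1.56495 + 1.53320 - 2.49731 = 0.6008 bits ✓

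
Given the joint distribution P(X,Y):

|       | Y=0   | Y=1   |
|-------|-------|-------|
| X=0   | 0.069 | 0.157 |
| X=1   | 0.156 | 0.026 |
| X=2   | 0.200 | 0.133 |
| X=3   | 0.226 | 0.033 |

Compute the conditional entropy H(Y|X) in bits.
0.7740 bits

H(Y|X) = H(X,Y) - H(X)

H(X,Y) = -Σ_{x,y} P(x,y) log₂ P(x,y). Per-cell terms -P(x,y)·log₂P(x,y):
  X=0: 0.266151, 0.419373
  X=1: 0.418140, 0.136899
  X=2: 0.464386, 0.387097
  X=3: 0.484907, 0.162406
Sum of the 8 terms: H(X,Y) = 2.73936 bits

Marginal of X (row sums):
  P(X=0) = 0.069 + 0.157 = 0.226
  P(X=1) = 0.156 + 0.026 = 0.182
  P(X=2) = 0.200 + 0.133 = 0.333
  P(X=3) = 0.226 + 0.033 = 0.259
H(X) = -[0.226·log₂(0.226) + 0.182·log₂(0.182) + 0.333·log₂(0.333) + 0.259·log₂(0.259)]
  = 0.484907 + 0.447354 + 0.528273 + 0.504785 = 1.96532 bits

H(Y|X) = H(X,Y) - H(X) = 2.73936 - 1.96532 = 0.7740 bits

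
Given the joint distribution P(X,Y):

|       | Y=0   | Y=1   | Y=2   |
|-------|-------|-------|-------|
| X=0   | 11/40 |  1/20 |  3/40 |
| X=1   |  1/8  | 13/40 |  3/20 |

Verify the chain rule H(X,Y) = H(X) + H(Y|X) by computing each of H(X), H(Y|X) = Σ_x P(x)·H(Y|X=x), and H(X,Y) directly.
H(X) = 0.9710 bits, H(Y|X) = 1.3501 bits, H(X,Y) = 2.3211 bits

Marginal of X (row sums):
  P(X=0) = 11/40 + 1/20 + 3/40 = 2/5
  P(X=1) = 1/8 + 13/40 + 3/20 = 3/5
H(X) = -[(2/5)·log₂(2/5) + (3/5)·log₂(3/5)]
  = 0.5287712 + 0.4421794 = 0.9710 bits

H(Y|X) = Σ_x P(x)·H(Y|X=x):
  X=0: P(X=0) = 2/5, P(Y|X=0) = (11/16, 1/8, 3/16) → H(Y|X=0) = 1.1994603
  X=1: P(X=1) = 3/5, P(Y|X=1) = (5/24, 13/24, 1/4) → H(Y|X=1) = 1.4505820
H(Y|X) = (2/5)·1.1994603 + (3/5)·1.4505820 = 1.3501 bits

H(X,Y) = -Σ_{x,y} P(x,y) log₂ P(x,y). Per-cell terms -P(x,y)·log₂P(x,y):
  X=0: 0.5121865, 0.2160964, 0.2802724
  X=1: 0.3750000, 0.5269837, 0.4105448
Sum of the 6 terms: H(X,Y) = 2.3211 bits

Chain rule check:
  H(X) + H(Y|X) = 0.9710 + 1.3501 = 2.3211 bits
  H(X,Y) = 2.3211 bits
✓ Chain rule verified.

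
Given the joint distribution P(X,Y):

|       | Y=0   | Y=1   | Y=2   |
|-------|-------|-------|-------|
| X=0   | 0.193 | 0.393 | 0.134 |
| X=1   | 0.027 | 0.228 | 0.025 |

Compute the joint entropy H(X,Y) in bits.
2.1362 bits

H(X,Y) = -Σ_{x,y} P(x,y) log₂ P(x,y). Per-cell terms -P(x,y)·log₂P(x,y):
  X=0: 0.4581, 0.5295, 0.3886
  X=1: 0.1407, 0.4863, 0.1330
Sum of the 6 terms: H(X,Y) = 2.1362 bits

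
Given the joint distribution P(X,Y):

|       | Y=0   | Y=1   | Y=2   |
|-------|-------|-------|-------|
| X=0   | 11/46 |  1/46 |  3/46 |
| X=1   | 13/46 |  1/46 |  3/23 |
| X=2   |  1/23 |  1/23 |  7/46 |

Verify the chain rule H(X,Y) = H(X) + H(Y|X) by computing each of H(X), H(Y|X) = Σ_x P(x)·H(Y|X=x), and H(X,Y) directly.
H(X) = 1.5432 bits, H(Y|X) = 1.1526 bits, H(X,Y) = 2.6958 bits

Marginal of X (row sums):
  P(X=0) = 11/46 + 1/46 + 3/46 = 15/46
  P(X=1) = 13/46 + 1/46 + 3/23 = 10/23
  P(X=2) = 1/23 + 1/23 + 7/46 = 11/46
H(X) = -[(15/46)·log₂(15/46) + (10/23)·log₂(10/23) + (11/46)·log₂(11/46)]
  = 0.527175 + 0.522450 + 0.493596 = 1.5432 bits

H(Y|X) = Σ_x P(x)·H(Y|X=x):
  X=0: P(X=0) = 15/46, P(Y|X=0) = (11/15, 1/15, 1/5) → H(Y|X=0) = 1.052982
  X=1: P(X=1) = 10/23, P(Y|X=1) = (13/20, 1/20, 3/10) → H(Y|X=1) = 1.141154
  X=2: P(X=2) = 11/46, P(Y|X=2) = (2/11, 2/11, 7/11) → H(Y|X=2) = 1.309297
H(Y|X) = (15/46)·1.052982 + (10/23)·1.141154 + (11/46)·1.309297 = 1.1526 bits

H(X,Y) = -Σ_{x,y} P(x,y) log₂ P(x,y). Per-cell terms -P(x,y)·log₂P(x,y):
  X=0: 0.493596, 0.120077, 0.256865
  X=1: 0.515230, 0.120077, 0.383296
  X=2: 0.196677, 0.196677, 0.413336
Sum of the 9 terms: H(X,Y) = 2.6958 bits

Chain rule check:
  H(X) + H(Y|X) = 1.5432 + 1.1526 = 2.6958 bits
  H(X,Y) = 2.6958 bits
✓ Chain rule verified.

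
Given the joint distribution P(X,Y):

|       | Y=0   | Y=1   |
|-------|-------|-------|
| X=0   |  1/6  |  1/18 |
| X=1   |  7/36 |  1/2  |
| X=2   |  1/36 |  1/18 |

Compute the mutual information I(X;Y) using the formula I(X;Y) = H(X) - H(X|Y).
0.1132 bits

I(X;Y) = H(X) - H(X|Y)

Marginal of X (row sums):
  P(X=0) = 1/6 + 1/18 = 2/9
  P(X=1) = 7/36 + 1/2 = 25/36
  P(X=2) = 1/36 + 1/18 = 1/12
H(X) = -[(2/9)·log₂(2/9) + (25/36)·log₂(25/36) + (1/12)·log₂(1/12)]
  = 0.482206 + 0.365326 + 0.298747 = 1.14628 bits

Marginal of Y (column sums):
  P(Y=0) = 1/6 + 7/36 + 1/36 = 7/18
  P(Y=1) = 1/18 + 1/2 + 1/18 = 11/18
H(X|Y) = Σ_y P(y)·H(X|Y=y):
  Y=0: P(Y=0) = 7/18, P(X|Y=0) = (3/7, 1/2, 1/14) → H(X|Y=0) = 1.295836
  Y=1: P(Y=1) = 11/18, P(X|Y=1) = (1/11, 9/11, 1/11) → H(X|Y=1) = 0.865857
H(X|Y) = (7/18)·1.295836 + (11/18)·0.865857 = 1.03307 bits

I(X;Y) = H(X) - H(X|Y) = 1.14628 - 1.03307 = 0.1132 bits

Cross-check via I(X;Y) = H(X) + H(Y) - H(X,Y): computing H(Y) from the column sums and H(X,Y) from the 6 cells in the same way gives H(Y) = 0.96408 bits and H(X,Y) = 1.99715 bits, so
I(X;Y) = 1.14628 + 0.96408 - 1.99715 = 0.1132 bits ✓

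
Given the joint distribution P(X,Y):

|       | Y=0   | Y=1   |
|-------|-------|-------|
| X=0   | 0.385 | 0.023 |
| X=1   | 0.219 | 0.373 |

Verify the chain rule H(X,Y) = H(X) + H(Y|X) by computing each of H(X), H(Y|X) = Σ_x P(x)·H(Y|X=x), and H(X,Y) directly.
H(X) = 0.9754 bits, H(Y|X) = 0.6904 bits, H(X,Y) = 1.6659 bits

Marginal of X (row sums):
  P(X=0) = 0.385 + 0.023 = 0.408
  P(X=1) = 0.219 + 0.373 = 0.592
H(X) = -[0.408·log₂(0.408) + 0.592·log₂(0.592)]
  = 0.5277 + 0.4477 = 0.9754 bits

H(Y|X) = Σ_x P(x)·H(Y|X=x):
  X=0: P(X=0) = 0.408, P(Y|X=0) = (385/408, 23/408) → H(Y|X=0) = 0.3129
  X=1: P(X=1) = 0.592, P(Y|X=1) = (219/592, 373/592) → H(Y|X=1) = 0.9506
H(Y|X) = 0.408·0.3129 + 0.592·0.9506 = 0.6904 bits

H(X,Y) = -Σ_{x,y} P(x,y) log₂ P(x,y). Per-cell terms -P(x,y)·log₂P(x,y):
  X=0: 0.5302, 0.1252
  X=1: 0.4798, 0.5307
Sum of the 4 terms: H(X,Y) = 1.6659 bits

Chain rule check:
  H(X) + H(Y|X) = 0.9754 + 0.6904 = 1.6658 bits
  H(X,Y) = 1.6659 bits
✓ Chain rule verified (Δ = 0.0001 is 4-dp rounding noise: each of the three values was rounded independently).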